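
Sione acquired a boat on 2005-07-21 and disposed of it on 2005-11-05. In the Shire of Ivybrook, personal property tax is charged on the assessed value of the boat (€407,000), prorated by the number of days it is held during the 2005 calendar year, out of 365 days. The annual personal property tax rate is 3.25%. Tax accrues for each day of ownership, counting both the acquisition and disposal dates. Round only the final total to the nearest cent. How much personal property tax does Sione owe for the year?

Days held (2005-07-21 to 2005-11-05): 108 out of 365
Tax = €407,000 × 3.25% × 108/365 = €3,913.8904

€3,913.89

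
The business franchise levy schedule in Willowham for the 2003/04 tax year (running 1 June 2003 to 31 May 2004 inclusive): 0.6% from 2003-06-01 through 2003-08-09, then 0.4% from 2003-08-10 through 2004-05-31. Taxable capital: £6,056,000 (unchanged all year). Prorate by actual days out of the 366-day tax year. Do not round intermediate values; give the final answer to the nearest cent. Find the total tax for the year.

£26,540.50

2003-06-01 to 2003-08-09: 70 days at 0.6% → £6,056,000 × 0.6% × 70/366 = £6,949.5082
2003-08-10 to 2004-05-31: 296 days at 0.4% → £6,056,000 × 0.4% × 296/366 = £19,590.9945
Total = £26,540.5027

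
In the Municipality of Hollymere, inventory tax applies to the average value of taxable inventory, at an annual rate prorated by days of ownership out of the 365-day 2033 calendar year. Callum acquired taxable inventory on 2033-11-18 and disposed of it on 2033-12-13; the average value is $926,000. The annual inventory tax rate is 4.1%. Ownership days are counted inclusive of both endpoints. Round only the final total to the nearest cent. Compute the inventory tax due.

Days held (2033-11-18 to 2033-12-13): 26 out of 365
Tax = $926,000 × 4.1% × 26/365 = $2,704.4274

$2,704.43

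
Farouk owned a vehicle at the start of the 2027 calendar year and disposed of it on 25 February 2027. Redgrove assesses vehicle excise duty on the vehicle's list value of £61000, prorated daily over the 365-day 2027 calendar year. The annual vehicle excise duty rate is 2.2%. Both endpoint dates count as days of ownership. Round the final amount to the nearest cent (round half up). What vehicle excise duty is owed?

£205.90

Days held (1 January – 25 February 2027): 56 out of 365
Tax = £61000 × 2.2% × 56/365 = £205.8959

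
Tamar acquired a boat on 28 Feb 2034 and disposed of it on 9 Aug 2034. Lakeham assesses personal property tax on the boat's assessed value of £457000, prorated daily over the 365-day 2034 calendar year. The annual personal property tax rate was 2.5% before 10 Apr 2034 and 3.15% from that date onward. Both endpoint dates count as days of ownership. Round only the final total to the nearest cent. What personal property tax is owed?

£6095.00

28 Feb – 9 Apr 2034: 41 days at 2.5% → £457000 × 2.5% × 41/365 = £1283.3562
10 Apr – 9 Aug 2034: 122 days at 3.15% → £457000 × 3.15% × 122/365 = £4811.6466
Total = £6095.0027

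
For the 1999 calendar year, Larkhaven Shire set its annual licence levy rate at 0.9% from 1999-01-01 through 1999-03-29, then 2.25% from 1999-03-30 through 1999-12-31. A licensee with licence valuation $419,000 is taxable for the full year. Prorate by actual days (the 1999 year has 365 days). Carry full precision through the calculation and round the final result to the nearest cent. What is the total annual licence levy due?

$8,063.74

1999-01-01 to 1999-03-29: 88 days at 0.9% → $419,000 × 0.9% × 88/365 = $909.1726
1999-03-30 to 1999-12-31: 277 days at 2.25% → $419,000 × 2.25% × 277/365 = $7,154.5685
Total = $8,063.7411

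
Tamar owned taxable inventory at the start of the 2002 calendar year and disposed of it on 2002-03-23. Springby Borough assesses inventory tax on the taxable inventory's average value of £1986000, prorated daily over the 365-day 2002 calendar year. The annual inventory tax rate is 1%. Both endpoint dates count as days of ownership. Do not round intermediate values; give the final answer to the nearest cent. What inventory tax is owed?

Days held (2002-01-01 to 2002-03-23): 82 out of 365
Tax = £1986000 × 1% × 82/365 = £4461.6986

£4461.70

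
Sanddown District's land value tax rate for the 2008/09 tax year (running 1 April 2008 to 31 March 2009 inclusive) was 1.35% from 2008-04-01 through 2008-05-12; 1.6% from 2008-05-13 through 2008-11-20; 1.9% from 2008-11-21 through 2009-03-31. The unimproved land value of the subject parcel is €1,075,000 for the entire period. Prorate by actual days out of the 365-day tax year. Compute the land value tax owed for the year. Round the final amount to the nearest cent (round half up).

€18,048.22

2008-04-01 to 2008-05-12: 42 days at 1.35% → €1,075,000 × 1.35% × 42/365 = €1,669.9315
2008-05-13 to 2008-11-20: 192 days at 1.6% → €1,075,000 × 1.6% × 192/365 = €9,047.6712
2008-11-21 to 2009-03-31: 131 days at 1.9% → €1,075,000 × 1.9% × 131/365 = €7,330.6164
Total = €18,048.2192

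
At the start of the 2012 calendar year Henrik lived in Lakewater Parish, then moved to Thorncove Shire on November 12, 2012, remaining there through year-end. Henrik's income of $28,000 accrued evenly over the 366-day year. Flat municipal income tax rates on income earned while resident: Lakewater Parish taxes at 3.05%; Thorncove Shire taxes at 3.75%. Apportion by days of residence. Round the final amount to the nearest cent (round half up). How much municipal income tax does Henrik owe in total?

Lakewater Parish, January 1 – November 11, 2012: 316 days → $28,000 × 3.05% × 316/366 = $737.3333
Thorncove Shire, November 12 – December 31, 2012: 50 days → $28,000 × 3.75% × 50/366 = $143.4426
Total = $880.7760

$880.78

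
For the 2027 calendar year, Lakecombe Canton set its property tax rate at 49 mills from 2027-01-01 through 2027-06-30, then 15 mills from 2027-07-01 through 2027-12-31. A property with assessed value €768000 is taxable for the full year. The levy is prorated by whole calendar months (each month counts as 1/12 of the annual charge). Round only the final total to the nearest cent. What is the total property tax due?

2027-01-01 to 2027-06-30: 6 months at 49 mills → €768000 × 4.9% × 6/12 = €18816.0000
2027-07-01 to 2027-12-31: 6 months at 15 mills → €768000 × 1.5% × 6/12 = €5760.0000
Total = €24576.0000

€24576.00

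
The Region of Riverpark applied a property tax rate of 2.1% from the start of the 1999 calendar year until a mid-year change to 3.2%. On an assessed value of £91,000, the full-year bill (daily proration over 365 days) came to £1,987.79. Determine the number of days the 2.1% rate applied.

Let d = days at the first rate; then 365 − d days at the second rate.
£91,000 × [2.1%·d + 3.2%·(365−d)] / 365 = £1,987.79
Solving gives d = 337, so the new rate took effect on 4 December 1999.

337 days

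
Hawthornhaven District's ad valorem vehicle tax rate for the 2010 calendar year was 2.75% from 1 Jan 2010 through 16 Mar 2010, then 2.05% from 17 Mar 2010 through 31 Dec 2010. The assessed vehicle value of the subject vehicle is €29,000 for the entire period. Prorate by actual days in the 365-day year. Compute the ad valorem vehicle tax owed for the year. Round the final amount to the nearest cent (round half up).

1 Jan – 16 Mar 2010: 75 days at 2.75% → €29,000 × 2.75% × 75/365 = €163.8699
17 Mar – 31 Dec 2010: 290 days at 2.05% → €29,000 × 2.05% × 290/365 = €472.3425
Total = €636.2123

€636.21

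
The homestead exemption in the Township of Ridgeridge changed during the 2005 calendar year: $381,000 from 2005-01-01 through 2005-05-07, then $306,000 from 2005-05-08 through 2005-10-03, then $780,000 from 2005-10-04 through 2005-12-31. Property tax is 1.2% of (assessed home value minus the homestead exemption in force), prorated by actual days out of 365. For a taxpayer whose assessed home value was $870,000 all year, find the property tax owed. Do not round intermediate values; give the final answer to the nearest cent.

$5,067.91

2005-01-01 to 2005-05-07: 127 days, exemption $381,000 → ($870,000 − $381,000) × 1.2% × 127/365 = $2,041.7425
2005-05-08 to 2005-10-03: 149 days, exemption $306,000 → ($870,000 − $306,000) × 1.2% × 149/365 = $2,762.8274
2005-10-04 to 2005-12-31: 89 days, exemption $780,000 → ($870,000 − $780,000) × 1.2% × 89/365 = $263.3425
Total = $5,067.9123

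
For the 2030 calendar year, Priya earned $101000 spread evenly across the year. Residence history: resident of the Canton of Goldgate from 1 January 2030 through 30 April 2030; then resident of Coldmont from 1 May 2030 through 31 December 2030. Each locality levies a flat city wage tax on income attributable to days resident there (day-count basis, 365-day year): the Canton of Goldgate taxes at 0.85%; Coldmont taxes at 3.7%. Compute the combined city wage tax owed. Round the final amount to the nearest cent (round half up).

The Canton of Goldgate, 1 January – 30 April 2030: 120 days → $101000 × 0.85% × 120/365 = $282.2466
Coldmont, 1 May – 31 December 2030: 245 days → $101000 × 3.7% × 245/365 = $2508.3973
Total = $2790.6438

$2790.64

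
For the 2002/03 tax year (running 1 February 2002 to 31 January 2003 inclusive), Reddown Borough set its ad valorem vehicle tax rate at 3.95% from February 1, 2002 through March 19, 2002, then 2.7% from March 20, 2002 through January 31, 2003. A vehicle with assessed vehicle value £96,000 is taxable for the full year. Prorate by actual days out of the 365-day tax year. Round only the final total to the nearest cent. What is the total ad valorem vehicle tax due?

£2,746.52

February 1 – March 19, 2002: 47 days at 3.95% → £96,000 × 3.95% × 47/365 = £488.2849
March 20, 2002 – January 31, 2003: 318 days at 2.7% → £96,000 × 2.7% × 318/365 = £2,258.2356
Total = £2,746.5205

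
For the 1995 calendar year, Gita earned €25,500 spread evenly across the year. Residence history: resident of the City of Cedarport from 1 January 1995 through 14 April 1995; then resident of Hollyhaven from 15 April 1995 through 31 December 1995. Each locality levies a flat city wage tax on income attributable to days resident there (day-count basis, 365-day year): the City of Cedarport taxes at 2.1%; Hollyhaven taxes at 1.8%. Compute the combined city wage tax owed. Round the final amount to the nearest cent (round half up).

The City of Cedarport, 1 January – 14 April 1995: 104 days → €25,500 × 2.1% × 104/365 = €152.5808
Hollyhaven, 15 April – 31 December 1995: 261 days → €25,500 × 1.8% × 261/365 = €328.2164
Total = €480.7973

€480.80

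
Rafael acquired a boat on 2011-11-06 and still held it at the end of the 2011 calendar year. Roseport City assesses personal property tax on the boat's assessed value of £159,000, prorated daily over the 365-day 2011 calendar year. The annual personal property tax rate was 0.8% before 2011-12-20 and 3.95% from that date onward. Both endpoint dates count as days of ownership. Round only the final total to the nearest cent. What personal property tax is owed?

2011-11-06 to 2011-12-19: 44 days at 0.8% → £159,000 × 0.8% × 44/365 = £153.3370
2011-12-20 to 2011-12-31: 12 days at 3.95% → £159,000 × 3.95% × 12/365 = £206.4822
Total = £359.8192

£359.82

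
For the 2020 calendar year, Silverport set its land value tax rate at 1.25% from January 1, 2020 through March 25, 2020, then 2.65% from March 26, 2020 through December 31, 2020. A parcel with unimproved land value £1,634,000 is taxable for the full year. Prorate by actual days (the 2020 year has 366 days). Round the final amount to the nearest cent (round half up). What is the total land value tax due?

£37,988.27

January 1 – March 25, 2020: 85 days at 1.25% → £1,634,000 × 1.25% × 85/366 = £4,743.5109
March 26 – December 31, 2020: 281 days at 2.65% → £1,634,000 × 2.65% × 281/366 = £33,244.7568
Total = £37,988.2678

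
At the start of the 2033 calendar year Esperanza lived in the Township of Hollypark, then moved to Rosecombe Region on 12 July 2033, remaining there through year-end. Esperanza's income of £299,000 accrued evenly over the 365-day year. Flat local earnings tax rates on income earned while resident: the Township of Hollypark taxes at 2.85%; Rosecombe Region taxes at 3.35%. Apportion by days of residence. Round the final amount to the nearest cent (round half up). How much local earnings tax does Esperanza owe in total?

£9,230.09

The Township of Hollypark, 1 January – 11 July 2033: 192 days → £299,000 × 2.85% × 192/365 = £4,482.5425
Rosecombe Region, 12 July – 31 December 2033: 173 days → £299,000 × 3.35% × 173/365 = £4,747.5466
Total = £9,230.0890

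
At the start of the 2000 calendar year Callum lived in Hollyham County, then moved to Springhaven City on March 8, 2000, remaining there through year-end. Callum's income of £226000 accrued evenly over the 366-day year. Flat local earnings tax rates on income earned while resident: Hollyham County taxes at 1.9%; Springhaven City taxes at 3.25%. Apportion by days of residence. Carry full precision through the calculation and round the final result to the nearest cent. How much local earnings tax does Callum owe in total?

Hollyham County, January 1 – March 7, 2000: 67 days → £226000 × 1.9% × 67/366 = £786.0601
Springhaven City, March 8 – December 31, 2000: 299 days → £226000 × 3.25% × 299/366 = £6000.4235
Total = £6786.4836

£6786.48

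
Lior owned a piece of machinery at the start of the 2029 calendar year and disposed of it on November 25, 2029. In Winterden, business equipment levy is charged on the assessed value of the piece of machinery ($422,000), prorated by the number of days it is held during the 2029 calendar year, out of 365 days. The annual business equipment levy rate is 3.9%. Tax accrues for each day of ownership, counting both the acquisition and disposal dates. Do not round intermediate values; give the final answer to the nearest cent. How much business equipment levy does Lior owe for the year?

$14,834.75

Days held (January 1 – November 25, 2029): 329 out of 365
Tax = $422,000 × 3.9% × 329/365 = $14,834.7452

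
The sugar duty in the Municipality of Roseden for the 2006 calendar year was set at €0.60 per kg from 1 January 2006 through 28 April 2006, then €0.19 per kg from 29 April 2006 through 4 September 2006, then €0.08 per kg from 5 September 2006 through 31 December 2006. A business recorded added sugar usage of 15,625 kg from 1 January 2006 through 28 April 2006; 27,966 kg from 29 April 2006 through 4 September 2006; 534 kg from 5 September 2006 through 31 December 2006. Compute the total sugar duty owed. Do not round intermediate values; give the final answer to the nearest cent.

1 January – 28 April 2006: 15,625 kg at €0.60/kg → €9,375.00
29 April – 4 September 2006: 27,966 kg at €0.19/kg → €5,313.54
5 September – 31 December 2006: 534 kg at €0.08/kg → €42.72

€14,731.26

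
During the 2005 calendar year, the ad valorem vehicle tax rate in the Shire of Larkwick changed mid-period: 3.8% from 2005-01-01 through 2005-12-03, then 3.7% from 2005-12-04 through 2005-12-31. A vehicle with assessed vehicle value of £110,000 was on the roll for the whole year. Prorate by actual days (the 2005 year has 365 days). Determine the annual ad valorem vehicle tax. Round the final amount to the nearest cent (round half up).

2005-01-01 to 2005-12-03: 337 days at 3.8% → £110,000 × 3.8% × 337/365 = £3,859.3425
2005-12-04 to 2005-12-31: 28 days at 3.7% → £110,000 × 3.7% × 28/365 = £312.2192
Total = £4,171.5616

£4,171.56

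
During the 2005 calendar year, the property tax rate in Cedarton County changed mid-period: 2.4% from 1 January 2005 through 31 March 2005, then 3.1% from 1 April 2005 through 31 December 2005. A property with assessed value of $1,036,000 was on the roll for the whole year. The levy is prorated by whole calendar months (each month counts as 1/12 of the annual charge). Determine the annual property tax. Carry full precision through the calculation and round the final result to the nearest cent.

$30,303.00

1 January – 31 March 2005: 3 months at 2.4% → $1,036,000 × 2.4% × 3/12 = $6,216.0000
1 April – 31 December 2005: 9 months at 3.1% → $1,036,000 × 3.1% × 9/12 = $24,087.0000
Total = $30,303.0000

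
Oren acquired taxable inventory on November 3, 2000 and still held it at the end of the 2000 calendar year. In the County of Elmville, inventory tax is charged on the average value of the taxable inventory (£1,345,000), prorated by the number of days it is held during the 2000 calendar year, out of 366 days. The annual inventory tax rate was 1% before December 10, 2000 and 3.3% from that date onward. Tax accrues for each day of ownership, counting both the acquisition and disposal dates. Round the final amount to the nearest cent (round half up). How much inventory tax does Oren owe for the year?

November 3 – December 9, 2000: 37 days at 1% → £1,345,000 × 1% × 37/366 = £1,359.6995
December 10 – December 31, 2000: 22 days at 3.3% → £1,345,000 × 3.3% × 22/366 = £2,667.9508
Total = £4,027.6503

£4,027.65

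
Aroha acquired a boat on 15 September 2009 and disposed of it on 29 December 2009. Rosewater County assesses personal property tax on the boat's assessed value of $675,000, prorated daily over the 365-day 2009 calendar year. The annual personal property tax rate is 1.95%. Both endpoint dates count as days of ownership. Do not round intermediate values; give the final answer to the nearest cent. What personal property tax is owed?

$3,822.53

Days held (15 September – 29 December 2009): 106 out of 365
Tax = $675,000 × 1.95% × 106/365 = $3,822.5342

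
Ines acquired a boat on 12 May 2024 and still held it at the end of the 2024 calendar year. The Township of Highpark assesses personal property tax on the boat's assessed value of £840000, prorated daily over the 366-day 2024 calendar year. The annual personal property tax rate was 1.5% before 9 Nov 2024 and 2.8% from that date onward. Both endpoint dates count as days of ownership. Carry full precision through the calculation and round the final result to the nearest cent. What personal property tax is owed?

£9637.05

12 May – 8 Nov 2024: 181 days at 1.5% → £840000 × 1.5% × 181/366 = £6231.1475
9 Nov – 31 Dec 2024: 53 days at 2.8% → £840000 × 2.8% × 53/366 = £3405.9016
Total = £9637.0492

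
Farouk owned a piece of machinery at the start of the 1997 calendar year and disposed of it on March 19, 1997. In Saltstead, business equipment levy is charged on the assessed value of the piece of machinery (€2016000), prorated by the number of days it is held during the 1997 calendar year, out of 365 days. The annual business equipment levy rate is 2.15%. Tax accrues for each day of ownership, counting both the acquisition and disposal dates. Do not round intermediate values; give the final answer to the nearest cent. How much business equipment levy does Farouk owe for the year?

Days held (January 1 – March 19, 1997): 78 out of 365
Tax = €2016000 × 2.15% × 78/365 = €9262.5534

€9262.55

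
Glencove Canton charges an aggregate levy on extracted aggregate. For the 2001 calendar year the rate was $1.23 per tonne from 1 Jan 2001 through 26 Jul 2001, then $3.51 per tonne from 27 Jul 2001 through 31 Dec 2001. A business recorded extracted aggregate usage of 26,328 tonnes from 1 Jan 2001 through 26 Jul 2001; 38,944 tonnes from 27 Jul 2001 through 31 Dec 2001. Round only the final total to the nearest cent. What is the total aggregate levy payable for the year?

$169076.88

1 Jan – 26 Jul 2001: 26,328 tonnes at $1.23/tonne → $32383.44
27 Jul – 31 Dec 2001: 38,944 tonnes at $3.51/tonne → $136693.44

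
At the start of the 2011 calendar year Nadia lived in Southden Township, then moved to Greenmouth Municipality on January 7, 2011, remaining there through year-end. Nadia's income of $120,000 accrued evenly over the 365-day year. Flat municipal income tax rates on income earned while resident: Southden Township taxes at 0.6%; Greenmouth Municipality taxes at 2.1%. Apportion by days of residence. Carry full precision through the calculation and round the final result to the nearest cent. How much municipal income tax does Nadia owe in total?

$2,490.41

Southden Township, January 1 – January 6, 2011: 6 days → $120,000 × 0.6% × 6/365 = $11.8356
Greenmouth Municipality, January 7 – December 31, 2011: 359 days → $120,000 × 2.1% × 359/365 = $2,478.5753
Total = $2,490.4110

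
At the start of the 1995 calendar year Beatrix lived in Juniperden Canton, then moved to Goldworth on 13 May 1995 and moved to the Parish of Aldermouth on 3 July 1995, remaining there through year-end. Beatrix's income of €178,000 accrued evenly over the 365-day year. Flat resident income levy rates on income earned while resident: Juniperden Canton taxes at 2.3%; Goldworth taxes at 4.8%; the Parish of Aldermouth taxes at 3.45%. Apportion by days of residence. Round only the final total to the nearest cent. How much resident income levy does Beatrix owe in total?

€5,736.48

Juniperden Canton, 1 January – 12 May 1995: 132 days → €178,000 × 2.3% × 132/365 = €1,480.5699
Goldworth, 13 May – 2 July 1995: 51 days → €178,000 × 4.8% × 51/365 = €1,193.8192
The Parish of Aldermouth, 3 July – 31 December 1995: 182 days → €178,000 × 3.45% × 182/365 = €3,062.0877
Total = €5,736.4767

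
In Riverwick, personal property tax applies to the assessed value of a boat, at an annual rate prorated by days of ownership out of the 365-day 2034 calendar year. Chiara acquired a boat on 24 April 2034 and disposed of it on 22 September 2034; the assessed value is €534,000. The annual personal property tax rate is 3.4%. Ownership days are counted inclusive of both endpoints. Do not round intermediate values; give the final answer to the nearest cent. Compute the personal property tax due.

Days held (24 April – 22 September 2034): 152 out of 365
Tax = €534,000 × 3.4% × 152/365 = €7,560.8548

€7,560.85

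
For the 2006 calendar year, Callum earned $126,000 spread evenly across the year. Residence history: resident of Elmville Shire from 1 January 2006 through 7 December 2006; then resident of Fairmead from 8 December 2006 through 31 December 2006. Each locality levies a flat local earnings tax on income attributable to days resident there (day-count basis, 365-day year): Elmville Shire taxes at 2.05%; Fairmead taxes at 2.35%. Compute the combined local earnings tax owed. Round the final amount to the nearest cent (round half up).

Elmville Shire, 1 January – 7 December 2006: 341 days → $126,000 × 2.05% × 341/365 = $2,413.1589
Fairmead, 8 December – 31 December 2006: 24 days → $126,000 × 2.35% × 24/365 = $194.6959
Total = $2,607.8548

$2,607.85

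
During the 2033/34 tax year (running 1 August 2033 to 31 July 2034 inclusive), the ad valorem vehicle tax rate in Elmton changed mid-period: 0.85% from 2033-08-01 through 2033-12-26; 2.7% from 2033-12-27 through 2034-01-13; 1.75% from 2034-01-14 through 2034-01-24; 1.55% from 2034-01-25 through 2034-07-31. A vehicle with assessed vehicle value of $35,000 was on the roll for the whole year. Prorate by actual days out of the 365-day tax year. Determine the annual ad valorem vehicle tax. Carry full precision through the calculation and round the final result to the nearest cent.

2033-08-01 to 2033-12-26: 148 days at 0.85% → $35,000 × 0.85% × 148/365 = $120.6301
2033-12-27 to 2034-01-13: 18 days at 2.7% → $35,000 × 2.7% × 18/365 = $46.6027
2034-01-14 to 2034-01-24: 11 days at 1.75% → $35,000 × 1.75% × 11/365 = $18.4589
2034-01-25 to 2034-07-31: 188 days at 1.55% → $35,000 × 1.55% × 188/365 = $279.4247
Total = $465.1164

$465.12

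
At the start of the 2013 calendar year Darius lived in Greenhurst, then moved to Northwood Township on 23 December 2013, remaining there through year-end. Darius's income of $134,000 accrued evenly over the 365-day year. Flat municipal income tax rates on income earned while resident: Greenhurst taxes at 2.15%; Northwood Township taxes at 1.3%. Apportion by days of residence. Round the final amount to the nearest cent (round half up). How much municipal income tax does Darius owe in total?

Greenhurst, 1 January – 22 December 2013: 356 days → $134,000 × 2.15% × 356/365 = $2,809.9616
Northwood Township, 23 December – 31 December 2013: 9 days → $134,000 × 1.3% × 9/365 = $42.9534
Total = $2,852.9151

$2,852.92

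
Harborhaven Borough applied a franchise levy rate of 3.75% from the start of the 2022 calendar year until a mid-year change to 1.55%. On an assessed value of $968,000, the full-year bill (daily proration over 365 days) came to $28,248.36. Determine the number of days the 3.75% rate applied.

227 days

Let d = days at the first rate; then 365 − d days at the second rate.
$968,000 × [3.75%·d + 1.55%·(365−d)] / 365 = $28,248.36
Solving gives d = 227, so the new rate took effect on 16 Aug 2022.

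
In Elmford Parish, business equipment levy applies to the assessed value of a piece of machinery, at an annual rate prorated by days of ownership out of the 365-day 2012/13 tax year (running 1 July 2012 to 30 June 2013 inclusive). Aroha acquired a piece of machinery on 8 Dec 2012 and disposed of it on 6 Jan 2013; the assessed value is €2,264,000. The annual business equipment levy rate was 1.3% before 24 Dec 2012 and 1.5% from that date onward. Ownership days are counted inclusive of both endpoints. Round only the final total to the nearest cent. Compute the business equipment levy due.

€2,592.75

8 Dec – 23 Dec 2012: 16 days at 1.3% → €2,264,000 × 1.3% × 16/365 = €1,290.1699
24 Dec 2012 – 6 Jan 2013: 14 days at 1.5% → €2,264,000 × 1.5% × 14/365 = €1,302.5753
Total = €2,592.7452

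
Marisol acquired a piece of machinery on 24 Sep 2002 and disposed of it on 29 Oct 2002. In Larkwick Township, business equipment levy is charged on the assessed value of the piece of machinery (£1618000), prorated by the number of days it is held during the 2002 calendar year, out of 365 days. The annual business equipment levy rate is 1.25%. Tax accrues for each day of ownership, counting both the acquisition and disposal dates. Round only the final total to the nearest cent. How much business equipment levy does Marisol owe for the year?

£1994.79

Days held (24 Sep – 29 Oct 2002): 36 out of 365
Tax = £1618000 × 1.25% × 36/365 = £1994.7945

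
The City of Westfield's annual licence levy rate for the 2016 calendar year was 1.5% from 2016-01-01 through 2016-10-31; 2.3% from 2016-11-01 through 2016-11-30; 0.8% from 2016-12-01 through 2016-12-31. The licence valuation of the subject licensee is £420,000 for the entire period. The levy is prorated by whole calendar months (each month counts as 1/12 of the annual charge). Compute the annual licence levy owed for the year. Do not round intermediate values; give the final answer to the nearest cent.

2016-01-01 to 2016-10-31: 10 months at 1.5% → £420,000 × 1.5% × 10/12 = £5,250.0000
2016-11-01 to 2016-11-30: 1 month at 2.3% → £420,000 × 2.3% × 1/12 = £805.0000
2016-12-01 to 2016-12-31: 1 month at 0.8% → £420,000 × 0.8% × 1/12 = £280.0000
Total = £6,335.0000

£6,335.00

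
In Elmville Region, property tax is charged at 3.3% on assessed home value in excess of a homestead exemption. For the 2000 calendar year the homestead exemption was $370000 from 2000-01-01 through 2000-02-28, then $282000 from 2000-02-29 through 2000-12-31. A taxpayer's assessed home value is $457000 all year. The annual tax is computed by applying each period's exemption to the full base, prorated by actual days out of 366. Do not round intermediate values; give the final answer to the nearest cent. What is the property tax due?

$5306.87

2000-01-01 to 2000-02-28: 59 days, exemption $370000 → ($457000 − $370000) × 3.3% × 59/366 = $462.8115
2000-02-29 to 2000-12-31: 307 days, exemption $282000 → ($457000 − $282000) × 3.3% × 307/366 = $4844.0574
Total = $5306.8689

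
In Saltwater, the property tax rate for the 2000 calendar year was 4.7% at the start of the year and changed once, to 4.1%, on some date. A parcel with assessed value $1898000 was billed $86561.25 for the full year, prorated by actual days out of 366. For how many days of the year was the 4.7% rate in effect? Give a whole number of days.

281 days

Let d = days at the first rate; then 366 − d days at the second rate.
$1898000 × [4.7%·d + 4.1%·(366−d)] / 366 = $86561.25
Solving gives d = 281, so the new rate took effect on 8 Oct 2000.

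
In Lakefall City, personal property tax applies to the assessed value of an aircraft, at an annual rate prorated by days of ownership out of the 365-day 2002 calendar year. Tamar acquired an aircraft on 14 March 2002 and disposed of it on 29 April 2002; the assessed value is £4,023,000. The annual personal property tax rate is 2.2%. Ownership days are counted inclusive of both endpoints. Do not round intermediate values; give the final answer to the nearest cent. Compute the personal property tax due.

Days held (14 March – 29 April 2002): 47 out of 365
Tax = £4,023,000 × 2.2% × 47/365 = £11,396.6630

£11,396.66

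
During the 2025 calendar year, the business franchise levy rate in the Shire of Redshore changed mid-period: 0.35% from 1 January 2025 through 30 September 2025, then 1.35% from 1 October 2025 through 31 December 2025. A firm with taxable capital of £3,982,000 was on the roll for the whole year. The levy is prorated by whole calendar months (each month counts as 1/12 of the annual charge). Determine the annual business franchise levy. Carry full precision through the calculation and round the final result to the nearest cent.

£23,892.00

1 January – 30 September 2025: 9 months at 0.35% → £3,982,000 × 0.35% × 9/12 = £10,452.7500
1 October – 31 December 2025: 3 months at 1.35% → £3,982,000 × 1.35% × 3/12 = £13,439.2500
Total = £23,892.0000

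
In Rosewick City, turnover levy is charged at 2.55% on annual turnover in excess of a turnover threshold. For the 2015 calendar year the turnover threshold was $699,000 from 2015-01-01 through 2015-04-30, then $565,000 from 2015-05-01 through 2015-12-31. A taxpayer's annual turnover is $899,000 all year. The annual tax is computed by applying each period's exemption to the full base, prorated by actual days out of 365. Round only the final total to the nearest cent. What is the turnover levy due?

$7,393.60

2015-01-01 to 2015-04-30: 120 days, exemption $699,000 → ($899,000 − $699,000) × 2.55% × 120/365 = $1,676.7123
2015-05-01 to 2015-12-31: 245 days, exemption $565,000 → ($899,000 − $565,000) × 2.55% × 245/365 = $5,716.8904
Total = $7,393.6027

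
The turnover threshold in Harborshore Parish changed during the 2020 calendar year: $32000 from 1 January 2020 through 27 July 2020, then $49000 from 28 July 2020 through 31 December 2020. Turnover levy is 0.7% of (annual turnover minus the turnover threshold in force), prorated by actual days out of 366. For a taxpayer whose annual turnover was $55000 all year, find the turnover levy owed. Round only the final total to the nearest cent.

$109.95

1 January – 27 July 2020: 209 days, exemption $32000 → ($55000 − $32000) × 0.7% × 209/366 = $91.9372
28 July – 31 December 2020: 157 days, exemption $49000 → ($55000 − $49000) × 0.7% × 157/366 = $18.0164
Total = $109.9536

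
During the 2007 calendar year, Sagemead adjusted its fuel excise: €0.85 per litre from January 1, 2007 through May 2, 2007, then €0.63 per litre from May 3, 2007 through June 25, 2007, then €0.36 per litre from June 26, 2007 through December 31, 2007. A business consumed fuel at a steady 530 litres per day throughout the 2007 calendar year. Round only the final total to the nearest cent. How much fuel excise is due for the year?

€109,052.80

January 1 – May 2, 2007: 122 days × 530 litres/day = 64,660 litres at €0.85/litre → €54,961.00
May 3 – June 25, 2007: 54 days × 530 litres/day = 28,620 litres at €0.63/litre → €18,030.60
June 26 – December 31, 2007: 189 days × 530 litres/day = 100,170 litres at €0.36/litre → €36,061.20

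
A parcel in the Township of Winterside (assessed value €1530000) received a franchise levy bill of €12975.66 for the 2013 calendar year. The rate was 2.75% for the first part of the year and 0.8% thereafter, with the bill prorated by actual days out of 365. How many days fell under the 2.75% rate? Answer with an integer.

Let d = days at the first rate; then 365 − d days at the second rate.
€1530000 × [2.75%·d + 0.8%·(365−d)] / 365 = €12975.66
Solving gives d = 9, so the new rate took effect on January 10, 2013.

9 days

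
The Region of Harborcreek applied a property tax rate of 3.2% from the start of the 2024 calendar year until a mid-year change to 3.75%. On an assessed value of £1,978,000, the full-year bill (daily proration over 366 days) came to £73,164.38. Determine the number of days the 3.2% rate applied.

Let d = days at the first rate; then 366 − d days at the second rate.
£1,978,000 × [3.2%·d + 3.75%·(366−d)] / 366 = £73,164.38
Solving gives d = 34, so the new rate took effect on 4 Feb 2024.

34 days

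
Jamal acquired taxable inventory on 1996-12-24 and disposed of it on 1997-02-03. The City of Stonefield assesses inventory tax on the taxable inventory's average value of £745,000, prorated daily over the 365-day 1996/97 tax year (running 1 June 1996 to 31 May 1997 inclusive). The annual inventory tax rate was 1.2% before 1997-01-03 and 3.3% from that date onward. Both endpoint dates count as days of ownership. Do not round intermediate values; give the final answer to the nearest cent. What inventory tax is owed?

£2,400.33

1996-12-24 to 1997-01-02: 10 days at 1.2% → £745,000 × 1.2% × 10/365 = £244.9315
1997-01-03 to 1997-02-03: 32 days at 3.3% → £745,000 × 3.3% × 32/365 = £2,155.3973
Total = £2,400.3288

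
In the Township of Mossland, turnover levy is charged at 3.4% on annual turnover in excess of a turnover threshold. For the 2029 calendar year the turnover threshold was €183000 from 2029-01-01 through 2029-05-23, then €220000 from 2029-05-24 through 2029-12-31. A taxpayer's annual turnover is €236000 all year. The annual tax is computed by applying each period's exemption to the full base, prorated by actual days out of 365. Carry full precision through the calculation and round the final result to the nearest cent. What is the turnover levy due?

€1036.86

2029-01-01 to 2029-05-23: 143 days, exemption €183000 → (€236000 − €183000) × 3.4% × 143/365 = €705.9890
2029-05-24 to 2029-12-31: 222 days, exemption €220000 → (€236000 − €220000) × 3.4% × 222/365 = €330.8712
Total = €1036.8603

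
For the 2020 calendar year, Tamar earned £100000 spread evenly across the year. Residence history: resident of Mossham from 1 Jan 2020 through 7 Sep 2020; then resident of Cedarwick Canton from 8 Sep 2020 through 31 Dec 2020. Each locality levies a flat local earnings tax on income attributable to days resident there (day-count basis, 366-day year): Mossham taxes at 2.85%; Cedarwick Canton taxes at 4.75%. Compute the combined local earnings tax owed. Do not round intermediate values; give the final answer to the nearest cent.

£3446.99

Mossham, 1 Jan – 7 Sep 2020: 251 days → £100000 × 2.85% × 251/366 = £1954.5082
Cedarwick Canton, 8 Sep – 31 Dec 2020: 115 days → £100000 × 4.75% × 115/366 = £1492.4863
Total = £3446.9945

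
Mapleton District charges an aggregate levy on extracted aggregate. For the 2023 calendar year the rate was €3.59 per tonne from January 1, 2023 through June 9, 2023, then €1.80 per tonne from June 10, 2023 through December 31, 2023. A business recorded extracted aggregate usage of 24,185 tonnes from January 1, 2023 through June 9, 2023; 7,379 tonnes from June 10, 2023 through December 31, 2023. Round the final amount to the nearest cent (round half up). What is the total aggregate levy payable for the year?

January 1 – June 9, 2023: 24,185 tonnes at €3.59/tonne → €86,824.15
June 10 – December 31, 2023: 7,379 tonnes at €1.80/tonne → €13,282.20

€100,106.35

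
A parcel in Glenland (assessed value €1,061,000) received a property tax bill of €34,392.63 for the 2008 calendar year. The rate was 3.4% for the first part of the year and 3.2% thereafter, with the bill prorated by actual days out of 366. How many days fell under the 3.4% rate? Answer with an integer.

Let d = days at the first rate; then 366 − d days at the second rate.
€1,061,000 × [3.4%·d + 3.2%·(366−d)] / 366 = €34,392.63
Solving gives d = 76, so the new rate took effect on March 17, 2008.

76 days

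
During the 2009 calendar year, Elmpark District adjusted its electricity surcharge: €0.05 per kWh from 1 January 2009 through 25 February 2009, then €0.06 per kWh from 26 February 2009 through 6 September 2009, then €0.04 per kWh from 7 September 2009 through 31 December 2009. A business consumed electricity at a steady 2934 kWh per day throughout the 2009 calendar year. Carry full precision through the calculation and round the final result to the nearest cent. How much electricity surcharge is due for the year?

€55,804.68

1 January – 25 February 2009: 56 days × 2934 kWh/day = 164,304 kWh at €0.05/kWh → €8,215.20
26 February – 6 September 2009: 193 days × 2934 kWh/day = 566,262 kWh at €0.06/kWh → €33,975.72
7 September – 31 December 2009: 116 days × 2934 kWh/day = 340,344 kWh at €0.04/kWh → €13,613.76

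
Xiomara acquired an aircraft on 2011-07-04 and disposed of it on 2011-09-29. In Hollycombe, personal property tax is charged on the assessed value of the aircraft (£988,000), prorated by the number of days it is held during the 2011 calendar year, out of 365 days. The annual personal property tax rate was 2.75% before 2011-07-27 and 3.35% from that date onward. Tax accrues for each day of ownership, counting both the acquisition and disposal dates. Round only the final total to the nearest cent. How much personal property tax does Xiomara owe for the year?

£7,606.25

2011-07-04 to 2011-07-26: 23 days at 2.75% → £988,000 × 2.75% × 23/365 = £1,712.0822
2011-07-27 to 2011-09-29: 65 days at 3.35% → £988,000 × 3.35% × 65/365 = £5,894.1644
Total = £7,606.2466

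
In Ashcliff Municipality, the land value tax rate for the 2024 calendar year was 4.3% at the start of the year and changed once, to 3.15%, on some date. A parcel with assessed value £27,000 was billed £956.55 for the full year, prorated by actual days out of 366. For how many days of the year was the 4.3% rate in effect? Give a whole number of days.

125 days

Let d = days at the first rate; then 366 − d days at the second rate.
£27,000 × [4.3%·d + 3.15%·(366−d)] / 366 = £956.55
Solving gives d = 125, so the new rate took effect on 5 May 2024.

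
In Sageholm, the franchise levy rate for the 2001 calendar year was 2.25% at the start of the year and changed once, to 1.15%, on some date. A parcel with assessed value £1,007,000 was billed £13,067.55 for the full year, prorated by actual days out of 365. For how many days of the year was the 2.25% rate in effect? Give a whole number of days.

49 days

Let d = days at the first rate; then 365 − d days at the second rate.
£1,007,000 × [2.25%·d + 1.15%·(365−d)] / 365 = £13,067.55
Solving gives d = 49, so the new rate took effect on 19 February 2001.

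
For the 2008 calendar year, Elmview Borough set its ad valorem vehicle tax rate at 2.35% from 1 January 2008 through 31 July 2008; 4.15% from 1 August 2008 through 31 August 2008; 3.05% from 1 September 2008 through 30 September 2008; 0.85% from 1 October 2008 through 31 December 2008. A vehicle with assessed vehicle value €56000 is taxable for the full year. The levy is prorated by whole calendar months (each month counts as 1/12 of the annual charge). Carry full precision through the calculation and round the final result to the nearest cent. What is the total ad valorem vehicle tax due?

1 January – 31 July 2008: 7 months at 2.35% → €56000 × 2.35% × 7/12 = €767.6667
1 August – 31 August 2008: 1 month at 4.15% → €56000 × 4.15% × 1/12 = €193.6667
1 September – 30 September 2008: 1 month at 3.05% → €56000 × 3.05% × 1/12 = €142.3333
1 October – 31 December 2008: 3 months at 0.85% → €56000 × 0.85% × 3/12 = €119.0000
Total = €1222.6667

€1222.67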